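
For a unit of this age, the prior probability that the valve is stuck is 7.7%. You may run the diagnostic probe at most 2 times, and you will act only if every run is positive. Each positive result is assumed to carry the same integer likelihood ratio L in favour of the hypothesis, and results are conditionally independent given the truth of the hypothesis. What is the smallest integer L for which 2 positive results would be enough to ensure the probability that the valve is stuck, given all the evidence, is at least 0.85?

9

Prior odds = 0.077/0.923 = 77/923.
Target odds = 0.85/0.15 = 17/3.
Need L² ≥ 17/3 ÷ (77/923) = 15691/231.
8² = 64 < 15691/231 ≤ 81 = 9², so L = 9.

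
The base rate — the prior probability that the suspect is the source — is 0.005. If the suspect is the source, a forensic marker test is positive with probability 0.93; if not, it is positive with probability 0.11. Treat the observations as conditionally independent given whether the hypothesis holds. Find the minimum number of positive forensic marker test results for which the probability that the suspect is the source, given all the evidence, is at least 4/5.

Prior odds = 0.005/0.995 = 1/199.
Likelihood ratio of a positive = 0.93/0.11 = 93/11.
Target odds: 0.8 ÷ 0.2 = 4.
Require (93/11)ⁿ ≥ 4 ÷ (1/199) = 796.
(93/11)³ = 804357/1331 falls short of 796 but (93/11)⁴ = 74805201/14641 reaches it, so n = 4.

4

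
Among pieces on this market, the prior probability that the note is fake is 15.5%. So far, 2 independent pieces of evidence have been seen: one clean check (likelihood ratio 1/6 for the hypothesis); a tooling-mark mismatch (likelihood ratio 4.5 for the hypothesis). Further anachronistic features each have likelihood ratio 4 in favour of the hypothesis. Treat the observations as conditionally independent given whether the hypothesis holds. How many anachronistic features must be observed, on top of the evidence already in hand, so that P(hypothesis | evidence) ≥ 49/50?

Prior odds = 0.155/0.845 = 31/169.
Combined Bayes factor of the evidence already in hand = (1/6) × 4.5 = 0.75.
Odds after that evidence = (31/169) × 0.75 = 93/676.
Target odds = 0.98/0.02 = 49.
Need 4ⁿ ≥ 49 ÷ (93/676) = 33124/93.
4⁴ = 256 falls short of 33124/93 but 4⁵ = 1024 reaches it, so n = 5.

5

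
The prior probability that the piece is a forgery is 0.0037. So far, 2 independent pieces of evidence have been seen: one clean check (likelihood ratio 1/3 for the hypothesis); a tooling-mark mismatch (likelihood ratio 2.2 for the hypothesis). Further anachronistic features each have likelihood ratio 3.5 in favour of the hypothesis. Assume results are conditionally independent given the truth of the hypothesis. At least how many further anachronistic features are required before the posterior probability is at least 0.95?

Prior odds = 0.0037/0.9963 = 37/9963.
Combined Bayes factor of the evidence already in hand = (1/3) × 2.2 = 11/15.
Odds after that evidence = (37/9963) × 11/15 = 407/149445.
Target odds = 0.95/0.05 = 19.
Need 3.5ⁿ ≥ 19 ÷ (407/149445) = 2839455/407.
3.5⁷ = 823543/128 falls short of 2839455/407 but 3.5⁸ = 5764801/256 reaches it, so n = 8.

8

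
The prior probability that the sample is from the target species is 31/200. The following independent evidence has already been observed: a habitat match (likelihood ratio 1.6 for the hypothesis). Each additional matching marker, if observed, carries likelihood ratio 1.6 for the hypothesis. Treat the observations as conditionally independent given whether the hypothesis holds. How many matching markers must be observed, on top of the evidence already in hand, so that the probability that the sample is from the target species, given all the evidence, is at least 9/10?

Prior odds = 0.155/0.845 = 31/169.
Bayes factor of the evidence already in hand = 1.6.
Odds after that evidence = (31/169) × 1.6 = 248/845.
Target odds = 0.9/0.1 = 9.
Need 1.6ⁿ ≥ 9 ÷ (248/845) = 7605/248.
1.6⁷ = 2097152/78125 falls short of 7605/248 but 1.6⁸ = 16777216/390625 reaches it, so n = 8.

8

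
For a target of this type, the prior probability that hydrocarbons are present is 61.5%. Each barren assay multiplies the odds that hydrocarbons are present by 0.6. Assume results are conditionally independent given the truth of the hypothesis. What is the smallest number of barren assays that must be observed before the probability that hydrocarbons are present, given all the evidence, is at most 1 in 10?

6

Prior odds: 0.615 ÷ 0.385 = 123/77.
Likelihood ratio per barren assay = 0.6.
Target odds: 0.1 ÷ 0.9 = 1/9.
Need (123/77) × 0.6ⁿ ≤ 1/9, i.e. 0.6ⁿ ≤ 77/1107.
0.6⁵ = 0.07776 is still above 77/1107 but 0.6⁶ = 729/15625 is at or below it, so n = 6.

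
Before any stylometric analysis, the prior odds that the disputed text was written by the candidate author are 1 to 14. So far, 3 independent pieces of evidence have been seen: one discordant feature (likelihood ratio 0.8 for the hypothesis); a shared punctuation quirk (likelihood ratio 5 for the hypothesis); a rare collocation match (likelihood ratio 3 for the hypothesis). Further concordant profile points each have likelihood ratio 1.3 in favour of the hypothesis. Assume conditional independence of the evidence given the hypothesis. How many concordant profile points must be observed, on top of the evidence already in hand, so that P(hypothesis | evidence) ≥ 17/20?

8

Prior odds = 1/14.
Combined Bayes factor of the evidence already in hand = 0.8 × 5 × 3 = 12.
Odds after that evidence = (1/14) × 12 = 6/7.
Target odds = 0.85/0.15 = 17/3.
Need 1.3ⁿ ≥ 17/3 ÷ (6/7) = 119/18.
1.3⁷ = 62748517/10000000 falls short of 119/18 but 1.3⁸ = 815730721/100000000 reaches it, so n = 8.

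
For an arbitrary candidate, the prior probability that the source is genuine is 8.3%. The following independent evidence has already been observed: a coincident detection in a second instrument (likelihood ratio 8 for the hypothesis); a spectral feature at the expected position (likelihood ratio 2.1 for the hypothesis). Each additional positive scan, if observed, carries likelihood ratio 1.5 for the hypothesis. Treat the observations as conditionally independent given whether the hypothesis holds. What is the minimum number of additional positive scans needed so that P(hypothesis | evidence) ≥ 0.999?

17

Prior odds = 0.083/0.917 = 83/917.
Combined Bayes factor of the evidence already in hand = 8 × 2.1 = 16.8.
Odds after that evidence = (83/917) × 16.8 = 996/655.
Target odds = 0.999/0.001 = 999.
Need 1.5ⁿ ≥ 999 ÷ (996/655) = 218115/332.
1.5¹⁶ = 43046721/65536 falls short of 218115/332 but 1.5¹⁷ = 129140163/131072 reaches it, so n = 17.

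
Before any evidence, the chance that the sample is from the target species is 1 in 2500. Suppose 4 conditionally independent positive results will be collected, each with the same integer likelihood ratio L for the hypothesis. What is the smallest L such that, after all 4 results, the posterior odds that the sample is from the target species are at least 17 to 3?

11

Prior odds = 0.0004/0.9996 = 1/2499.
Target odds = 17/3.
Need L⁴ ≥ 17/3 ÷ (1/2499) = 14161.
10⁴ = 10000 < 14161 ≤ 14641 = 11⁴, so L = 11.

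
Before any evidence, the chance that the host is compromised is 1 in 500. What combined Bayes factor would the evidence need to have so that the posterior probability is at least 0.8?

1996

Prior odds = 0.002/0.998 = 1/499.
Target odds = 0.8/0.2 = 4.
Required Bayes factor = 4 ÷ (1/499) = 1996.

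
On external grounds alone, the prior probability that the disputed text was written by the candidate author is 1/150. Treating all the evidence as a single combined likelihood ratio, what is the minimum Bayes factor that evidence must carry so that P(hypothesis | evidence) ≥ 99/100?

14751

Prior odds = (1/150)/(149/150) = 1/149.
Target odds = 0.99/0.01 = 99.
Required Bayes factor = 99 ÷ (1/149) = 14751.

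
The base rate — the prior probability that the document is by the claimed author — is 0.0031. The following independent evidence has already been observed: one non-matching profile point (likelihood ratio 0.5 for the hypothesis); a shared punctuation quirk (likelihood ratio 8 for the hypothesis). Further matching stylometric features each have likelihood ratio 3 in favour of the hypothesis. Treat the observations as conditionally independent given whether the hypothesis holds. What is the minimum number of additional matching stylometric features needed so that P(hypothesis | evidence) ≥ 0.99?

9

Prior odds = 0.0031/0.9969 = 31/9969.
Combined Bayes factor of the evidence already in hand = 0.5 × 8 = 4.
Odds after that evidence = (31/9969) × 4 = 124/9969.
Target odds = 0.99/0.01 = 99.
Need 3ⁿ ≥ 99 ÷ (124/9969) = 986931/124.
3⁸ = 6561 falls short of 986931/124 but 3⁹ = 19683 reaches it, so n = 9.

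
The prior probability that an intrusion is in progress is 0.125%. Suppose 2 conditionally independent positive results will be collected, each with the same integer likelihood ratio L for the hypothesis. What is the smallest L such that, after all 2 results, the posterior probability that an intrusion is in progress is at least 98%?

Prior odds = 0.00125/0.99875 = 1/799.
Target odds = 0.98/0.02 = 49.
Need L² ≥ 49 ÷ (1/799) = 39151.
197² = 38809 < 39151 ≤ 39204 = 198², so L = 198.

198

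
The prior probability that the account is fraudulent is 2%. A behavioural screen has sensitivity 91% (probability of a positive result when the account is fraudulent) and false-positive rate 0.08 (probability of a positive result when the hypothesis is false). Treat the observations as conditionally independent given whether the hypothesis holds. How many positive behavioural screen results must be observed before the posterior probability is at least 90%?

3

Prior odds = 0.02/0.98 = 1/49.
Likelihood ratio of a positive result = 0.91/0.08 = 11.375.
Target posterior odds = 0.9/0.1 = 9.
Require 11.375ⁿ ≥ 9 ÷ (1/49) = 441.
11.375² = 129.390625 falls short of 441 but 11.375³ = 753571/512 reaches it, so n = 3.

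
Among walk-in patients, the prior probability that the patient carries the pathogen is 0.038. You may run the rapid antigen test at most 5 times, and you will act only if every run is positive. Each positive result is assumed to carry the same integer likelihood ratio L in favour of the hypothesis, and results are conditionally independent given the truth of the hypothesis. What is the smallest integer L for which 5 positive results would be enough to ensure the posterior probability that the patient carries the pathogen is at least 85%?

Prior odds = 0.038/0.962 = 19/481.
Target odds = 0.85/0.15 = 17/3.
Need L⁵ ≥ 17/3 ÷ (19/481) = 8177/57.
2⁵ = 32 < 8177/57 ≤ 243 = 3⁵, so L = 3.

3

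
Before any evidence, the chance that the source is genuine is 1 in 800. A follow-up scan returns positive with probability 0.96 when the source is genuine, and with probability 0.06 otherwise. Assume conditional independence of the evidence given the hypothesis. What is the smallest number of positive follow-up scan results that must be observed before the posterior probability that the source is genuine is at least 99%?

Prior odds = 0.00125/0.99875 = 1/799.
Likelihood ratio of a positive result = 0.96/0.06 = 16.
Target odds: 0.99 ÷ 0.01 = 99.
Need (1/799) × 16ⁿ ≥ 99, i.e. 16ⁿ ≥ 79101.
16⁴ = 65536 falls short of 79101 but 16⁵ = 1048576 reaches it, so n = 5.

5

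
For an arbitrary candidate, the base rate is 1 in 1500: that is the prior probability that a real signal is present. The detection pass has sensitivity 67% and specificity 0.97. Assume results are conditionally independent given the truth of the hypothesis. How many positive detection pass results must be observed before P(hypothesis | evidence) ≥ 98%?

Prior odds: (1/1500) ÷ (1499/1500) = 1/1499.
False-positive rate = 1 − 0.97 = 0.03; likelihood ratio of a positive = 0.67/0.03 = 67/3.
Target odds: 0.98 ÷ 0.02 = 49.
Require (67/3)ⁿ ≥ 49 ÷ (1/1499) = 73451.
(67/3)³ = 300763/27 falls short of 73451 but (67/3)⁴ = 20151121/81 reaches it, so n = 4.

4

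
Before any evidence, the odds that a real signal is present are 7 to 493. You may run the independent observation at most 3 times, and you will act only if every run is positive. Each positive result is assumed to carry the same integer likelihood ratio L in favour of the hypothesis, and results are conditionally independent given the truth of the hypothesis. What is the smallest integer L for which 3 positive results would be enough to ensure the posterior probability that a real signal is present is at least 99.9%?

Prior odds = 7/493.
Target odds = 0.999/0.001 = 999.
Need L³ ≥ 999 ÷ (7/493) = 492507/7.
41³ = 68921 < 492507/7 ≤ 74088 = 42³, so L = 42.

42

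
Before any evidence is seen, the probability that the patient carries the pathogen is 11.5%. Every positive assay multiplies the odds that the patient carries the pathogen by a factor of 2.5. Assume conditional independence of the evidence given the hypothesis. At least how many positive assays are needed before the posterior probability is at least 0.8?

4

Prior odds = 0.115/0.885 = 23/177.
Likelihood ratio per positive assay = 2.5.
Target odds: 0.8 ÷ 0.2 = 4.
Need (23/177) × 2.5ⁿ ≥ 4, i.e. 2.5ⁿ ≥ 708/23.
2.5³ = 15.625 falls short of 708/23 but 2.5⁴ = 39.0625 reaches it, so n = 4.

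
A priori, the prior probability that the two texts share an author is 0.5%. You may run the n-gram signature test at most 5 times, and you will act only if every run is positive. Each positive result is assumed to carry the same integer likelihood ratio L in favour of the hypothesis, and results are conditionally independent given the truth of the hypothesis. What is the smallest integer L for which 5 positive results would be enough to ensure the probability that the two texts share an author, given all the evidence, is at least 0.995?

9

Prior odds = 0.005/0.995 = 1/199.
Target odds = 0.995/0.005 = 199.
Need L⁵ ≥ 199 ÷ (1/199) = 39601.
8⁵ = 32768 < 39601 ≤ 59049 = 9⁵, so L = 9.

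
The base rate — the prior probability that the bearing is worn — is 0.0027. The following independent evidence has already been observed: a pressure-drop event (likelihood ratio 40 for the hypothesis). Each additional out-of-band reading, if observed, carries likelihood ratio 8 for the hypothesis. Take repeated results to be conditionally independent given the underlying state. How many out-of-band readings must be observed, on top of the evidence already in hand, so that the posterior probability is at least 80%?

2

Prior odds = 0.0027/0.9973 = 27/9973.
Bayes factor of the evidence already in hand = 40.
Odds after that evidence = (27/9973) × 40 = 1080/9973.
Target odds = 0.8/0.2 = 4.
Need 8ⁿ ≥ 4 ÷ (1080/9973) = 9973/270.
8¹ = 8 falls short of 9973/270 but 8² = 64 reaches it, so n = 2.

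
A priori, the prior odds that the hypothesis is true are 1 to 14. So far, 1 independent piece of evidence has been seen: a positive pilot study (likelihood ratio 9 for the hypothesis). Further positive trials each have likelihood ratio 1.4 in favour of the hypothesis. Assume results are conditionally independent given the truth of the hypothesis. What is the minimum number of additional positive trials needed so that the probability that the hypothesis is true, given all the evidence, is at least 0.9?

8

Prior odds = 1/14.
Bayes factor of the evidence already in hand = 9.
Odds after that evidence = (1/14) × 9 = 9/14.
Target odds = 0.9/0.1 = 9.
Need 1.4ⁿ ≥ 9 ÷ (9/14) = 14.
1.4⁷ = 823543/78125 falls short of 14 but 1.4⁸ = 5764801/390625 reaches it, so n = 8.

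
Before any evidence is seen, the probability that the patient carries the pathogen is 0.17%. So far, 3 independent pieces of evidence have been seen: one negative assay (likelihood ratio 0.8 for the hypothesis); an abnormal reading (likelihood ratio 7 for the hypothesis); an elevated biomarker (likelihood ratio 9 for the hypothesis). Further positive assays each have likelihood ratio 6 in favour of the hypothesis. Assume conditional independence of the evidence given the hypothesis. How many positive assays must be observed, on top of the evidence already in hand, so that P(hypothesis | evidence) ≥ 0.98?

4

Prior odds = 0.0017/0.9983 = 17/9983.
Combined Bayes factor of the evidence already in hand = 0.8 × 7 × 9 = 50.4.
Odds after that evidence = (17/9983) × 50.4 = 4284/49915.
Target odds = 0.98/0.02 = 49.
Need 6ⁿ ≥ 49 ÷ (4284/49915) = 349405/612.
6³ = 216 falls short of 349405/612 but 6⁴ = 1296 reaches it, so n = 4.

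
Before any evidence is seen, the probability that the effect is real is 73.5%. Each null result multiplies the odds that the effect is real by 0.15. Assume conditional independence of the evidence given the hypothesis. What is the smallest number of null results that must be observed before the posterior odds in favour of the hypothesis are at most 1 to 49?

Prior odds: 0.735 ÷ 0.265 = 147/53.
Likelihood ratio per null result = 0.15.
Target odds = 1/49.
Require 0.15ⁿ ≤ 1/49 ÷ (147/53) = 53/7203.
0.15² = 0.0225 is still above 53/7203 but 0.15³ = 0.003375 is at or below it, so n = 3.

3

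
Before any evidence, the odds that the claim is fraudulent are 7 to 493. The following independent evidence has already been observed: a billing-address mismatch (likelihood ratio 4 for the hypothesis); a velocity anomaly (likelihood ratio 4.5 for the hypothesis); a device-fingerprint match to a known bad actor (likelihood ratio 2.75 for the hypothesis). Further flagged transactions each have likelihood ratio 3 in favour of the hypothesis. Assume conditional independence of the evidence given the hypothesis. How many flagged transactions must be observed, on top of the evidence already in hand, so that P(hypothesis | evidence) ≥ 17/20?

Prior odds = 7/493.
Combined Bayes factor of the evidence already in hand = 4 × 4.5 × 2.75 = 49.5.
Odds after that evidence = (7/493) × 49.5 = 693/986.
Target odds = 0.85/0.15 = 17/3.
Need 3ⁿ ≥ 17/3 ÷ (693/986) = 16762/2079.
3¹ = 3 falls short of 16762/2079 but 3² = 9 reaches it, so n = 2.

2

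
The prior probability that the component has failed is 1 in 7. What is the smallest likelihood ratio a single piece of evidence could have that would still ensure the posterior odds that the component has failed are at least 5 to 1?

30

Prior odds = (1/7)/(6/7) = 1/6.
Target odds = 5.
Required Bayes factor = 5 ÷ (1/6) = 30.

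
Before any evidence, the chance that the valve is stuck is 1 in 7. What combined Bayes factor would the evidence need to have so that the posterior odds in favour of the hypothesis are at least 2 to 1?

Prior odds = (1/7)/(6/7) = 1/6.
Target odds = 2.
Required Bayes factor = 2 ÷ (1/6) = 12.

12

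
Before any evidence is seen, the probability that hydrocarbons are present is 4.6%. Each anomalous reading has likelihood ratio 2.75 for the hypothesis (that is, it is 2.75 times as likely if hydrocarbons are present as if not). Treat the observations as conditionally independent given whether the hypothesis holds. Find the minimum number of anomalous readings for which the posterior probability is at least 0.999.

10

Prior odds: 0.046 ÷ 0.954 = 23/477.
Likelihood ratio per anomalous reading = 2.75.
Target odds: 0.999 ÷ 0.001 = 999.
Require 2.75ⁿ ≥ 999 ÷ (23/477) = 476523/23.
2.75⁹ ≈8994.86 falls short of 476523/23 but 2.75¹⁰ ≈24735.9 reaches it, so n = 10.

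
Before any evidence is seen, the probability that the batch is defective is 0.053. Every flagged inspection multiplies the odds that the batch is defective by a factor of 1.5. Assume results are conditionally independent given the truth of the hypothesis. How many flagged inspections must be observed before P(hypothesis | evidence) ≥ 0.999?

Prior odds: 0.053 ÷ 0.947 = 53/947.
Likelihood ratio per flagged inspection = 1.5.
Target odds: 0.999 ÷ 0.001 = 999.
Need (53/947) × 1.5ⁿ ≥ 999, i.e. 1.5ⁿ ≥ 946053/53.
1.5²⁴ ≈16834.1 falls short of 946053/53 but 1.5²⁵ ≈25251.2 reaches it, so n = 25.

25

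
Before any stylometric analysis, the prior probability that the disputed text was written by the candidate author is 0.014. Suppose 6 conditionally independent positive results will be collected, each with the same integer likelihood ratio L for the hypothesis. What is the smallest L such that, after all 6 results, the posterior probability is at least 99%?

Prior odds = 0.014/0.986 = 7/493.
Target odds = 0.99/0.01 = 99.
Need L⁶ ≥ 99 ÷ (7/493) = 48807/7.
4⁶ = 4096 < 48807/7 ≤ 15625 = 5⁶, so L = 5.

5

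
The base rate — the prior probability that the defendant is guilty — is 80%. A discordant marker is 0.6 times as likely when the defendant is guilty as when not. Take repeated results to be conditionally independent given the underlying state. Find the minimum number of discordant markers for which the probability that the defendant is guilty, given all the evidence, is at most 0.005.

Prior odds: 0.8 ÷ 0.2 = 4.
Likelihood ratio per discordant marker = 0.6.
Target odds: 0.005 ÷ 0.995 = 1/199.
Require 0.6ⁿ ≤ 1/199 ÷ 4 = 1/796.
0.6¹³ ≈0.00130607 is still above 1/796 but 0.6¹⁴ ≈0.000783642 is at or below it, so n = 14.

14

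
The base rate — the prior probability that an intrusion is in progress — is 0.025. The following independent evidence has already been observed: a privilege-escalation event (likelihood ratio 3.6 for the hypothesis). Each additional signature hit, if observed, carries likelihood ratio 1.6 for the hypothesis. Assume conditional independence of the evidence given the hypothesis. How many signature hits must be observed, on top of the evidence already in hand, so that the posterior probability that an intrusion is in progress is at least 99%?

Prior odds = 0.025/0.975 = 1/39.
Bayes factor of the evidence already in hand = 3.6.
Odds after that evidence = (1/39) × 3.6 = 6/65.
Target odds = 0.99/0.01 = 99.
Need 1.6ⁿ ≥ 99 ÷ (6/65) = 1072.5.
1.6¹⁴ ≈720.576 falls short of 1072.5 but 1.6¹⁵ ≈1152.92 reaches it, so n = 15.

15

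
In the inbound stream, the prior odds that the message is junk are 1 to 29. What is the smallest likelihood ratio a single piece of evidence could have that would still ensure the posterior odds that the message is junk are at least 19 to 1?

551

Prior odds = 1/29.
Target odds = 19.
Required Bayes factor = 19 ÷ (1/29) = 551.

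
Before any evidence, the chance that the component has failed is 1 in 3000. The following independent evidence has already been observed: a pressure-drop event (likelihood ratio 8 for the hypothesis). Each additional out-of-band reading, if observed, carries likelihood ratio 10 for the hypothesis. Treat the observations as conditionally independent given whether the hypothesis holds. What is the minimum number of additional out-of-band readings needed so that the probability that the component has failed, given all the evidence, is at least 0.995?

5

Prior odds = (1/3000)/(2999/3000) = 1/2999.
Bayes factor of the evidence already in hand = 8.
Odds after that evidence = (1/2999) × 8 = 8/2999.
Target odds = 0.995/0.005 = 199.
Need 10ⁿ ≥ 199 ÷ (8/2999) = 74600.125.
10⁴ = 10000 falls short of 74600.125 but 10⁵ = 100000 reaches it, so n = 5.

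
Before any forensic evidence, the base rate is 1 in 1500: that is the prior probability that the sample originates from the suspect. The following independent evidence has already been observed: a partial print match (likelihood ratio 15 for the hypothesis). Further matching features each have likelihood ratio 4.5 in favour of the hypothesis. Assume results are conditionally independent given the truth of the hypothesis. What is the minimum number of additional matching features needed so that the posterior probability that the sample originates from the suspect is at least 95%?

6

Prior odds = (1/1500)/(1499/1500) = 1/1499.
Bayes factor of the evidence already in hand = 15.
Odds after that evidence = (1/1499) × 15 = 15/1499.
Target odds = 0.95/0.05 = 19.
Need 4.5ⁿ ≥ 19 ÷ (15/1499) = 28481/15.
4.5⁵ = 1845.28125 falls short of 28481/15 but 4.5⁶ = 8303.765625 reaches it, so n = 6.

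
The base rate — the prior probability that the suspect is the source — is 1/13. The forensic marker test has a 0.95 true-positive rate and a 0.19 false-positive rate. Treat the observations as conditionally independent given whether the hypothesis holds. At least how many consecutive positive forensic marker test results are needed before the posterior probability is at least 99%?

5

Prior odds = (1/13)/(12/13) = 1/12.
Likelihood ratio of a positive result = 0.95/0.19 = 5.
Target posterior odds = 0.99/0.01 = 99.
Require 5ⁿ ≥ 99 ÷ (1/12) = 1188.
5⁴ = 625 falls short of 1188 but 5⁵ = 3125 reaches it, so n = 5.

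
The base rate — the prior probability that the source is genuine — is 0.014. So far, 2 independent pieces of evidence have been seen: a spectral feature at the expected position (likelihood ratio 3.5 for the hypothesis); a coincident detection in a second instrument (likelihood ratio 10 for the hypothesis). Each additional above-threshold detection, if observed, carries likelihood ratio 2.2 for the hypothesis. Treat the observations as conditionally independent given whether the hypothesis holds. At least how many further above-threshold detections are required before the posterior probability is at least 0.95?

5

Prior odds = 0.014/0.986 = 7/493.
Combined Bayes factor of the evidence already in hand = 3.5 × 10 = 35.
Odds after that evidence = (7/493) × 35 = 245/493.
Target odds = 0.95/0.05 = 19.
Need 2.2ⁿ ≥ 19 ÷ (245/493) = 9367/245.
2.2⁴ = 23.4256 falls short of 9367/245 but 2.2⁵ = 51.53632 reaches it, so n = 5.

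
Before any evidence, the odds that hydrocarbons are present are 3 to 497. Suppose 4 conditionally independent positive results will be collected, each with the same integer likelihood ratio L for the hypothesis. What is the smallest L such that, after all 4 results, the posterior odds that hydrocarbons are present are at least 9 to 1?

7

Prior odds = 3/497.
Target odds = 9.
Need L⁴ ≥ 9 ÷ (3/497) = 1491.
6⁴ = 1296 < 1491 ≤ 2401 = 7⁴, so L = 7.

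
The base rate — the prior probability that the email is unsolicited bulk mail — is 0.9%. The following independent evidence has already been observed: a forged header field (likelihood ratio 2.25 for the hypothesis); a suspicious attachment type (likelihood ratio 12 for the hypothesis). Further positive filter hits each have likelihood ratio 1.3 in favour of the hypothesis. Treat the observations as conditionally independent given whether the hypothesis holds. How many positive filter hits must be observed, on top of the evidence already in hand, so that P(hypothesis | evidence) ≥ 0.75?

Prior odds = 0.009/0.991 = 9/991.
Combined Bayes factor of the evidence already in hand = 2.25 × 12 = 27.
Odds after that evidence = (9/991) × 27 = 243/991.
Target odds = 0.75/0.25 = 3.
Need 1.3ⁿ ≥ 3 ÷ (243/991) = 991/81.
1.3⁹ ≈10.6045 falls short of 991/81 but 1.3¹⁰ ≈13.7858 reaches it, so n = 10.

10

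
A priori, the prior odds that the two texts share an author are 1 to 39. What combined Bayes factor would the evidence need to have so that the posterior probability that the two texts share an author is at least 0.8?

Prior odds = 1/39.
Target odds = 0.8/0.2 = 4.
Required Bayes factor = 4 ÷ (1/39) = 156.

156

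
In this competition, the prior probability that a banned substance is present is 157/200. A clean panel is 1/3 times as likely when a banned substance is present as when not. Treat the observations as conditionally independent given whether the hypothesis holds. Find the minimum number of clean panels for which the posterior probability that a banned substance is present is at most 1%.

6

Prior odds: 0.785 ÷ 0.215 = 157/43.
Likelihood ratio per clean panel = 1/3.
Target posterior odds = 0.01/0.99 = 1/99.
Require (1/3)ⁿ ≤ 1/99 ÷ (157/43) = 43/15543.
(1/3)⁵ = 1/243 is still above 43/15543 but (1/3)⁶ = 1/729 is at or below it, so n = 6.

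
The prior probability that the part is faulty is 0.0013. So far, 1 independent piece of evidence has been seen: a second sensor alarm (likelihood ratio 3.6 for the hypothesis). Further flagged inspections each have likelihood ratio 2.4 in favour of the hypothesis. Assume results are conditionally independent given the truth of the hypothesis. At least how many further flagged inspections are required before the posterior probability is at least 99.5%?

Prior odds = 0.0013/0.9987 = 13/9987.
Bayes factor of the evidence already in hand = 3.6.
Odds after that evidence = (13/9987) × 3.6 = 78/16645.
Target odds = 0.995/0.005 = 199.
Need 2.4ⁿ ≥ 199 ÷ (78/16645) = 3312355/78.
2.4¹² ≈36520.3 falls short of 3312355/78 but 2.4¹³ ≈87648.8 reaches it, so n = 13.

13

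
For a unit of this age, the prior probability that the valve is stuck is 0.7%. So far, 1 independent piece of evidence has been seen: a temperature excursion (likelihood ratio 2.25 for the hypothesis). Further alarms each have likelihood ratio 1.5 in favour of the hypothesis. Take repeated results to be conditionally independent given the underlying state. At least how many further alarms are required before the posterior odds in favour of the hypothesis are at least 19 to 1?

18

Prior odds = 0.007/0.993 = 7/993.
Bayes factor of the evidence already in hand = 2.25.
Odds after that evidence = (7/993) × 2.25 = 21/1324.
Target odds = 19.
Need 1.5ⁿ ≥ 19 ÷ (21/1324) = 25156/21.
1.5¹⁷ = 129140163/131072 falls short of 25156/21 but 1.5¹⁸ = 387420489/262144 reaches it, so n = 18.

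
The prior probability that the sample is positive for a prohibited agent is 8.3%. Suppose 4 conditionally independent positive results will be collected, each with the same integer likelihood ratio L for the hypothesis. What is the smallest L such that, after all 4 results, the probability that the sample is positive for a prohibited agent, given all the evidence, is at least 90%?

4

Prior odds = 0.083/0.917 = 83/917.
Target odds = 0.9/0.1 = 9.
Need L⁴ ≥ 9 ÷ (83/917) = 8253/83.
3⁴ = 81 < 8253/83 ≤ 256 = 4⁴, so L = 4.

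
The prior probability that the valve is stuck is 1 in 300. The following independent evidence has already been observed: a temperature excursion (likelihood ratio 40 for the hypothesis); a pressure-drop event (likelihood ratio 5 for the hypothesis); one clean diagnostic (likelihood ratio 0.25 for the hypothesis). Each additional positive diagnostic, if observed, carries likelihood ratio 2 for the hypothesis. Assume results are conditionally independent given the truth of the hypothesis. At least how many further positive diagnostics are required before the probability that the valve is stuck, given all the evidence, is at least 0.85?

Prior odds = (1/300)/(299/300) = 1/299.
Combined Bayes factor of the evidence already in hand = 40 × 5 × 0.25 = 50.
Odds after that evidence = (1/299) × 50 = 50/299.
Target odds = 0.85/0.15 = 17/3.
Need 2ⁿ ≥ 17/3 ÷ (50/299) = 5083/150.
2⁵ = 32 falls short of 5083/150 but 2⁶ = 64 reaches it, so n = 6.

6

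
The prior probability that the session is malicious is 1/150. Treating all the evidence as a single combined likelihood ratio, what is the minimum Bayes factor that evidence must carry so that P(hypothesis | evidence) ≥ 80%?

596

Prior odds = (1/150)/(149/150) = 1/149.
Target odds = 0.8/0.2 = 4.
Required Bayes factor = 4 ÷ (1/149) = 596.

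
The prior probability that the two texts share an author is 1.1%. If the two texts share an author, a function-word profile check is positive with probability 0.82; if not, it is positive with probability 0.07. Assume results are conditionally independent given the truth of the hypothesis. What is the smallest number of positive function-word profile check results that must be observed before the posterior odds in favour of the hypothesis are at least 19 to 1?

Prior odds: 0.011 ÷ 0.989 = 11/989.
Likelihood ratio of a positive = 0.82/0.07 = 82/7.
Target odds = 19.
Need (11/989) × (82/7)ⁿ ≥ 19, i.e. (82/7)ⁿ ≥ 18791/11.
(82/7)³ = 551368/343 falls short of 18791/11 but (82/7)⁴ = 45212176/2401 reaches it, so n = 4.

4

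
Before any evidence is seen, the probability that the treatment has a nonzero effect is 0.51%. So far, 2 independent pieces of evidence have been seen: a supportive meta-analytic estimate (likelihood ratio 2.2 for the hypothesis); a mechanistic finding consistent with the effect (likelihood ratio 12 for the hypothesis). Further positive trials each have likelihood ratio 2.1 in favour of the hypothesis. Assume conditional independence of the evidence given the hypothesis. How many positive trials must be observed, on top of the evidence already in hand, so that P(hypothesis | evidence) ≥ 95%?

7

Prior odds = 0.0051/0.9949 = 51/9949.
Combined Bayes factor of the evidence already in hand = 2.2 × 12 = 26.4.
Odds after that evidence = (51/9949) × 26.4 = 6732/49745.
Target odds = 0.95/0.05 = 19.
Need 2.1ⁿ ≥ 19 ÷ (6732/49745) = 945155/6732.
2.1⁶ = 85766121/1000000 falls short of 945155/6732 but 2.1⁷ ≈180.109 reaches it, so n = 7.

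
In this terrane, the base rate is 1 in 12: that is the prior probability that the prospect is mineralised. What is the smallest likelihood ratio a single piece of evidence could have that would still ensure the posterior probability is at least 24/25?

Prior odds = (1/12)/(11/12) = 1/11.
Target odds = 0.96/0.04 = 24.
Required Bayes factor = 24 ÷ (1/11) = 264.

264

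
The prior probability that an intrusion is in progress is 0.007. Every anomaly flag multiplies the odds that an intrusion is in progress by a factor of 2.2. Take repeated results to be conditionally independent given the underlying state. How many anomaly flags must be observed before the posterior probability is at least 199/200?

13

Prior odds = 0.007/0.993 = 7/993.
Likelihood ratio per anomaly flag = 2.2.
Target odds: 0.995 ÷ 0.005 = 199.
Need (7/993) × 2.2ⁿ ≥ 199, i.e. 2.2ⁿ ≥ 197607/7.
2.2¹² ≈12855 falls short of 197607/7 but 2.2¹³ ≈28281 reaches it, so n = 13.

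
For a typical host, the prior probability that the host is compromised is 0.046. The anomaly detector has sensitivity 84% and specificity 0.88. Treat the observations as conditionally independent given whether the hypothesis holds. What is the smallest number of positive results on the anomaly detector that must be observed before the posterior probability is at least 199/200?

5

Prior odds: 0.046 ÷ 0.954 = 23/477.
False-positive rate = 1 − 0.88 = 0.12; likelihood ratio of a positive = 0.84/0.12 = 7.
Target odds: 0.995 ÷ 0.005 = 199.
Require 7ⁿ ≥ 199 ÷ (23/477) = 94923/23.
7⁴ = 2401 falls short of 94923/23 but 7⁵ = 16807 reaches it, so n = 5.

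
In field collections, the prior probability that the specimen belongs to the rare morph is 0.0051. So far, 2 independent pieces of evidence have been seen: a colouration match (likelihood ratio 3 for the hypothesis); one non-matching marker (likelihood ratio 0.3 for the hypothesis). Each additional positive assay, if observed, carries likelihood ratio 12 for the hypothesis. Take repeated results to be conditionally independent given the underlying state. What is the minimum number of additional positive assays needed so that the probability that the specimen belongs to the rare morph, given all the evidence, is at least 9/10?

4

Prior odds = 0.0051/0.9949 = 51/9949.
Combined Bayes factor of the evidence already in hand = 3 × 0.3 = 0.9.
Odds after that evidence = (51/9949) × 0.9 = 459/99490.
Target odds = 0.9/0.1 = 9.
Need 12ⁿ ≥ 9 ÷ (459/99490) = 99490/51.
12³ = 1728 falls short of 99490/51 but 12⁴ = 20736 reaches it, so n = 4.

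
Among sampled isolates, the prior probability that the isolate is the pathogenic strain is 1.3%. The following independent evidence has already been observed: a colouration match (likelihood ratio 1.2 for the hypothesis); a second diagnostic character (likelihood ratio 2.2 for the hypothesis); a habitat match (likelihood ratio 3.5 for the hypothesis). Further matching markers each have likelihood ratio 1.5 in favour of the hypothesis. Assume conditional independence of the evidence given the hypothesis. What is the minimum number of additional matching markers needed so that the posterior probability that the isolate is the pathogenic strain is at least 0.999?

Prior odds = 0.013/0.987 = 13/987.
Combined Bayes factor of the evidence already in hand = 1.2 × 2.2 × 3.5 = 9.24.
Odds after that evidence = (13/987) × 9.24 = 143/1175.
Target odds = 0.999/0.001 = 999.
Need 1.5ⁿ ≥ 999 ÷ (143/1175) = 1173825/143.
1.5²² ≈7481.83 falls short of 1173825/143 but 1.5²³ ≈11222.7 reaches it, so n = 23.

23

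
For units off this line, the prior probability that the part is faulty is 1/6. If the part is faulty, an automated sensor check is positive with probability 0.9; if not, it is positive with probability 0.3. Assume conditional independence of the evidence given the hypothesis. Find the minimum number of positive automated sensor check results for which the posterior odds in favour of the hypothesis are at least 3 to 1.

Prior odds: (1/6) ÷ (5/6) = 0.2.
Likelihood ratio of a positive = 0.9/0.3 = 3.
Target odds = 3.
Need 0.2 × 3ⁿ ≥ 3, i.e. 3ⁿ ≥ 15.
3² = 9 falls short of 15 but 3³ = 27 reaches it, so n = 3.

3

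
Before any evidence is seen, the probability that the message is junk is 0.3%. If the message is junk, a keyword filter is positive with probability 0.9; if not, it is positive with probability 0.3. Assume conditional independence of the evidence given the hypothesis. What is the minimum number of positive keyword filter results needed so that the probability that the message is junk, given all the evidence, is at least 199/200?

Prior odds = 0.003/0.997 = 3/997.
Likelihood ratio of a positive = 0.9/0.3 = 3.
Target posterior odds = 0.995/0.005 = 199.
Require 3ⁿ ≥ 199 ÷ (3/997) = 198403/3.
3¹⁰ = 59049 falls short of 198403/3 but 3¹¹ = 177147 reaches it, so n = 11.

11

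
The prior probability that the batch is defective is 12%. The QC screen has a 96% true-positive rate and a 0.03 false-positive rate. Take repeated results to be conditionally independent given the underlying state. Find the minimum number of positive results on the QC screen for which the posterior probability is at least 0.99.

Prior odds: 0.12 ÷ 0.88 = 3/22.
Likelihood ratio of a positive result = 0.96/0.03 = 32.
Target posterior odds = 0.99/0.01 = 99.
Need (3/22) × 32ⁿ ≥ 99, i.e. 32ⁿ ≥ 726.
32¹ = 32 falls short of 726 but 32² = 1024 reaches it, so n = 2.

2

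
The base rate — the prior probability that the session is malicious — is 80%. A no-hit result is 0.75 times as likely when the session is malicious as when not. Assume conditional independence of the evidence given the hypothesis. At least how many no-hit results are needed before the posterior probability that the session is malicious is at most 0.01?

Prior odds = 0.8/0.2 = 4.
Likelihood ratio per no-hit result = 0.75.
Target posterior odds = 0.01/0.99 = 1/99.
Need 4 × 0.75ⁿ ≤ 1/99, i.e. 0.75ⁿ ≤ 1/396.
0.75²⁰ ≈0.00317121 is still above 1/396 but 0.75²¹ ≈0.00237841 is at or below it, so n = 21.

21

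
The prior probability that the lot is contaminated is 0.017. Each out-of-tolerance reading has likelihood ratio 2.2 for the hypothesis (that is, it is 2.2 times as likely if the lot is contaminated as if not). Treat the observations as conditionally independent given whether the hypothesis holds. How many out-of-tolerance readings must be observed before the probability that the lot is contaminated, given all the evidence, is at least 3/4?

Prior odds: 0.017 ÷ 0.983 = 17/983.
Likelihood ratio per out-of-tolerance reading = 2.2.
Target odds: 0.75 ÷ 0.25 = 3.
Need (17/983) × 2.2ⁿ ≥ 3, i.e. 2.2ⁿ ≥ 2949/17.
2.2⁶ = 1771561/15625 falls short of 2949/17 but 2.2⁷ = 19487171/78125 reaches it, so n = 7.

7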